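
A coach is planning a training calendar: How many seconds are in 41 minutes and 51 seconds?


Minutes: 41
Extra seconds: 51
Seconds per minute: 60
Minutes to seconds: 41 x 60 = 2460
Total: 2460 + 51 = 2511

2511


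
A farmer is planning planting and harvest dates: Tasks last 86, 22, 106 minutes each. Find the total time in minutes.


Durations: 86, 22, 106
Running sum: 86
+ 22 = 108
+ 106 = 214
Total duration: 214 minutes
That is 3 hours and 34 minutes

214


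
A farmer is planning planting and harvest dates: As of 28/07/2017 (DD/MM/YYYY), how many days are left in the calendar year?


Start: July 28, 2017
End: December 31, 2017
Days left in July: 3
August: 31
September: 30
October: 31
November: 30
... plus remaining months
Sum of remaining months: 153
Total: 3 + 153 = 156

156


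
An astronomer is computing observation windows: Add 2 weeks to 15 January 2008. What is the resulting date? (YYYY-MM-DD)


Start: 2008-01-15
Weeks to add: 2
Convert to days: 2 x 7 = 14 days
Add 14 days to 2008-01-15
Result: 2008-01-29

2008-01-29


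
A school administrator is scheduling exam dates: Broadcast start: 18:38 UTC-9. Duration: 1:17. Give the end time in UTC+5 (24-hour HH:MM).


Start: 18:38 in UTC-9
Step 1 - add duration:
  minutes: 38 + 17 = 55
  hours: 18 + 1 + 0 = 19
  end in UTC-9: 19:55
Step 2 - convert UTC-9 -> UTC+5:
  offset difference: 5 - (-9) = 14 hours
  19 + (14) = 33 -> mod 24 = 9
Result: 09:55 in UTC+5

09:55


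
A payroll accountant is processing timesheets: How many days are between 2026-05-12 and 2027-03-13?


Start date: 2026-05-12
End date: 2027-03-13
May 2026: +20 days
Jun 2026: +30 days
Jul 2026: +31 days
... (8 more months)
Total: 305 days

305


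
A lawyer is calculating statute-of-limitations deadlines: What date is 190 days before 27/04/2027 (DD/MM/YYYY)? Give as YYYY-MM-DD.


Start: 2027-04-27
Subtracting 190 days
Days already passed in April: 27
After going back through April: 163 more days to subtract
March 2027: 31 days, 132 remaining
February 2027: 28 days, 104 remaining
January 2027: 31 days, 73 remaining
December 2026: 31 days, 42 remaining
Result: 2026-10-19

2026-10-19


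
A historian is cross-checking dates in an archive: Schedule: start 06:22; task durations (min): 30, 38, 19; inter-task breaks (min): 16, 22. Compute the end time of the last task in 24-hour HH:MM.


Start: 06:22 = 382 min from midnight
  after task 1 (30 min): 06:52
  after break (16 min): 07:08
  after task 2 (38 min): 07:46
  after break (22 min): 08:08
  after task 3 (19 min): 08:27
Total elapsed: 125 minutes
End time: 08:27

08:27


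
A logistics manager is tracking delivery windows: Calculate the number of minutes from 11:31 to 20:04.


Start time: 11:31 = 691 minutes from midnight
End time: 20:04 = 1204 minutes from midnight
Difference: 1204 - 691 = 513 minutes
That is 8 hours and 33 minutes

513


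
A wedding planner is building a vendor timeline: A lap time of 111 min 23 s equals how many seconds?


Minutes: 111
Seconds: 23
Convert minutes to seconds: 111 x 60 = 6660
Add remaining seconds: 6660 + 23 = 6683

6683


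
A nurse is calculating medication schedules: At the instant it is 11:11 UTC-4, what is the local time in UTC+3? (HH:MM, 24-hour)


Local time: 11:11 at UTC-4 (offset -4h)
Target zone: UTC+3 (offset 3h)
Difference: 3 - (-4) = 7 hours
Calculation: 11 + (7) = 18
Result: 18:11

18:11


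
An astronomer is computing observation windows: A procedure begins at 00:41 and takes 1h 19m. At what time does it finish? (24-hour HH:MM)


Start time: 00:41
Adding: 1 hours 19 minutes
Minutes: 41 + 19 = 60
Minute overflow: 60 >= 60, so carry 1 hour, minutes = 0
Hours: 0 + 1 + 1 = 2
Result: 02:00

02:00


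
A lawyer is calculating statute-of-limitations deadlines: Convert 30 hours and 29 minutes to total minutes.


Hours: 30
Extra minutes: 29
Minutes per hour: 60
Hours to minutes: 30 x 60 = 1800
Total: 1800 + 29 = 1829

1829


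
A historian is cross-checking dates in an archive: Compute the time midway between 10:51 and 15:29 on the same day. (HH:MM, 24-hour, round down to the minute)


Start time: 10:51 = 651 minutes from midnight
End time: 15:29 = 929 minutes from midnight
Sum: 651 + 929 = 1580
Midpoint: 1580 / 2 = 790 minutes
Convert: 790 / 60 = 13 hours, 10 minutes
Result: 13:10

13:10


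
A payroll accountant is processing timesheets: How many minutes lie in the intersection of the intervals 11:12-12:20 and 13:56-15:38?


Interval A: [672, 740] minutes from midnight
Interval B: [836, 938] minutes from midnight
Overlap start = max(672, 836) = 836
Overlap end = min(740, 938) = 740
End <= start, so the intervals do not overlap: 0 minutes

0


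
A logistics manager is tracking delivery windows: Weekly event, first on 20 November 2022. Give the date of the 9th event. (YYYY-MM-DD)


First occurrence: 2022-11-20 (occurrence 1)
Each occurrence is 7 days after the previous.
Occurrence 9 is 8 weeks after the first.
8 weeks = 56 days
2022-11-20 + 56 days = 2023-01-15

2023-01-15


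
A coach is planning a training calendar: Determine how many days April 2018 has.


Month: April
Year: 2018
April is a 30-day month
Total: 30 days

30


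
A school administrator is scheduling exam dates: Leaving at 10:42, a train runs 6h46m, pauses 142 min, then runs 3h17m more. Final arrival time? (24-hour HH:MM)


Depart: 10:42
Leg 1: +406 min -> 17:28
Layover: +142 min -> 19:50
Leg 2: +197 min -> 23:07
Total travel: 745 minutes = 12h 25m
Arrival: 23:07

23:07


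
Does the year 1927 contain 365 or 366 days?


Year: 1927
Check leap year rules:
Divisible by 4? No
1927 is not a leap year
Days: 365

365


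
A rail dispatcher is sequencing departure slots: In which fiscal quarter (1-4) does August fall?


Month: August (month 8)
Q1: January-March (months 1-3)
Q2: April-June (months 4-6)
Q3: July-September (months 7-9)
Q4: October-December (months 10-12)
Month 8 falls in Q3

3


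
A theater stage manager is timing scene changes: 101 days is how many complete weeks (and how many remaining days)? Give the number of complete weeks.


Total days: 101
Days per week: 7
Division: 101 / 7 = 14 remainder 3
Complete weeks: 14
Remaining days: 3

14


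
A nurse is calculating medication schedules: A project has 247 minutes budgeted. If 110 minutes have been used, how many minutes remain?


Total budget: 247 minutes
Time used: 110 minutes
Remaining: 247 - 110 = 137 minutes
Percent used: 44.5%
Percent remaining: 55.5%

137


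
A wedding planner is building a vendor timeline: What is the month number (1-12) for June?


Calendar month order:
5. May
6. June <--
7. July
June is month number 6

6


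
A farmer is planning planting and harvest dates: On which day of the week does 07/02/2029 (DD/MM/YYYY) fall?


Date: 2029-02-07
January 1, 2029 is a Monday
Day of year: 38
Offset from Jan 1: 37 days
37 mod 7 = 2
Result: Wednesday

Wednesday


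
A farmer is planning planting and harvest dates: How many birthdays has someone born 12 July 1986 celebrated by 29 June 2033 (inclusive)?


Birth: 1986-07-12
Reference: 2033-06-29
Year difference: 2033 - 1986 = 47
Has birthday (07-12) occurred by 06-29? No
Birthday not yet reached this year -> subtract 1
Age in full years: 46

46


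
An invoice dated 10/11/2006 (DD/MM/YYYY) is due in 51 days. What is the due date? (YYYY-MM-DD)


Start: 2006-11-10
Adding 51 days
Days remaining in November: 20
After November: 31 days still to add
December 2006 has 31 days, need 31
Result: 2006-12-31

2006-12-31


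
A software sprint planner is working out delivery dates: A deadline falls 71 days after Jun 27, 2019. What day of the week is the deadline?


Start: 2019-06-27 (Thursday)
Step 1 - find target date: add 71 days
  2019-06-27 + 71 days = 2019-09-06
Step 2 - day of week:
  71 mod 7 = 1
  Thursday + 1 days -> Friday
Result: Friday (2019-09-06)

Friday


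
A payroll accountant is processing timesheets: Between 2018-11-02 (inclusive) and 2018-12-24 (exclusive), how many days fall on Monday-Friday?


Start: 2018-11-02 (Friday)
End (exclusive): 2018-12-24 (Monday)
Total calendar days: 52
Full weeks: 52 // 7 = 7 -> 35 weekdays
Remaining 3 days starting on Friday:
  Fri(w), Sat(-), Sun(-) -> 1 weekdays
Total business days: 35 + 1 = 36

36


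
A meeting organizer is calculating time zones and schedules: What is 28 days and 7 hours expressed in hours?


Days: 28
Extra hours: 7
Hours per day: 24
Days to hours: 28 x 24 = 672
Total: 672 + 7 = 679

679


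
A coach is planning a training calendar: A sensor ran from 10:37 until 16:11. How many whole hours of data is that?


Start: 10:37
End: 16:11
Hour difference: 16 - 10 = 6 hours
Minute difference: 11 - 37 = -26 minutes
Total minutes: 334
Complete hours: 334 / 60 = 5 (remainder 34)

5


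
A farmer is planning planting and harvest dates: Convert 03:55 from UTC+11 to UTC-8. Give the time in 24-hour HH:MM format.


Local time: 03:55 at UTC+11 (offset 11h)
Target zone: UTC-8 (offset -8h)
Difference: -8 - (11) = -19 hours
Calculation: 3 + (-19) = -16
Wraparound: (-16) mod 24 = 8
Result: 08:55

08:55


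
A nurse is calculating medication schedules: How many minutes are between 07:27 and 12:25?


Start time: 07:27 = 447 minutes from midnight
End time: 12:25 = 745 minutes from midnight
Difference: 745 - 447 = 298 minutes
That is 4 hours and 58 minutes

298


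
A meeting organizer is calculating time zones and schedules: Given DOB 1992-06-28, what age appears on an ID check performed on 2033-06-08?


Birth: 1992-06-28
Reference: 2033-06-08
Year difference: 2033 - 1992 = 41
Has birthday (06-28) occurred by 06-08? No
Birthday not yet reached this year -> subtract 1
Age in full years: 40

40


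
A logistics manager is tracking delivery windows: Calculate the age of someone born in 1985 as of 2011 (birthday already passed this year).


Birth year: 1985
Current year: 2011
Age = current year - birth year
Age = 2011 - 1985 = 26

26


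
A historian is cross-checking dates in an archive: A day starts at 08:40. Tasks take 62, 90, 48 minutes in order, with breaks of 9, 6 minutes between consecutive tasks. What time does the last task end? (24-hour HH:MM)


Start: 08:40 = 520 min from midnight
  after task 1 (62 min): 09:42
  after break (9 min): 09:51
  after task 2 (90 min): 11:21
  after break (6 min): 11:27
  after task 3 (48 min): 12:15
Total elapsed: 215 minutes
End time: 12:15

12:15


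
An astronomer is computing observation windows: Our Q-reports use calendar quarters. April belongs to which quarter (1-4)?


Month: April (month 4)
Q1: January-March (months 1-3)
Q2: April-June (months 4-6)
Q3: July-September (months 7-9)
Q4: October-December (months 10-12)
Month 4 falls in Q2

2


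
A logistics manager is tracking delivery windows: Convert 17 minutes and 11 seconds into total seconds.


Minutes: 17
Seconds: 11
Convert minutes to seconds: 17 x 60 = 1020
Add remaining seconds: 1020 + 11 = 1031

1031


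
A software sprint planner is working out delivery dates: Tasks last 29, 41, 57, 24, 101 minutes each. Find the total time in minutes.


Durations: 29, 41, 57, 24, 101
Running sum: 29
+ 41 = 70
+ 57 = 127
+ 24 = 151
+ 101 = 252
Total duration: 252 minutes
That is 4 hours and 12 minutes

252


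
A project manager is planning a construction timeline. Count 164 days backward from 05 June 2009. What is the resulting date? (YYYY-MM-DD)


Start: 2009-06-05
Subtracting 164 days
Days already passed in June: 5
After going back through June: 159 more days to subtract
May 2009: 31 days, 128 remaining
April 2009: 30 days, 98 remaining
March 2009: 31 days, 67 remaining
February 2009: 28 days, 39 remaining
Result: 2008-12-23

2008-12-23


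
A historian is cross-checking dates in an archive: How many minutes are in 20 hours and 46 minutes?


Hours: 20
Extra minutes: 46
Minutes per hour: 60
Hours to minutes: 20 x 60 = 1200
Total: 1200 + 46 = 1246

1246


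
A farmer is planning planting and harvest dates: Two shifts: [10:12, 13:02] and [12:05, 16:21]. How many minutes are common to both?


Interval A: [612, 782] minutes from midnight
Interval B: [725, 981] minutes from midnight
Overlap start = max(612, 725) = 725
Overlap end = min(782, 981) = 782
Overlap = 782 - 725 = 57 minutes

57


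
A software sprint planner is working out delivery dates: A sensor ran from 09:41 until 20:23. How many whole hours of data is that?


Start: 09:41
End: 20:23
Hour difference: 20 - 9 = 11 hours
Minute difference: 23 - 41 = -18 minutes
Total minutes: 642
Complete hours: 642 / 60 = 10 (remainder 42)

10


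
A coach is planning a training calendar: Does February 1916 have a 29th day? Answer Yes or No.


Year: 1916
Divisible by 4? 1916 / 4 = 479.0 -> Yes
Divisible by 100? 1916 / 100 = 19.16 -> No
Divisible by 4 but not 100, so it IS a leap year

Yes


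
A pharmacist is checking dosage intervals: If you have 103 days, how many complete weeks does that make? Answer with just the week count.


Total days: 103
Days per week: 7
Division: 103 / 7 = 14 remainder 5
Complete weeks: 14
Remaining days: 5

14


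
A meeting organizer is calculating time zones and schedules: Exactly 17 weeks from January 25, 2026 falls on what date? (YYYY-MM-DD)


Start: 2026-01-25
Weeks to add: 17
Convert to days: 17 x 7 = 119 days
Add 119 days to 2026-01-25
Result: 2026-05-24

2026-05-24


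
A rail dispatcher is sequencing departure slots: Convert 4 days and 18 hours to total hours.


Days: 4
Extra hours: 18
Hours per day: 24
Days to hours: 4 x 24 = 96
Total: 96 + 18 = 114

114


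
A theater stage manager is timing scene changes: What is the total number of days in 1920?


Year: 1920
Check leap year rules:
Divisible by 4? Yes
Divisible by 100? No
1920 is a leap year
Days: 366

366


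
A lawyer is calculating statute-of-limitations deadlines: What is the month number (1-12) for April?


Calendar month order:
3. March
4. April <--
5. May
April is month number 4

4


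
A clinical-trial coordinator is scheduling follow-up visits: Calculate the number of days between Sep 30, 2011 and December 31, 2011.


Start: September 30, 2011
End: December 31, 2011
Days left in September: 0
October: 31
November: 30
December: 31
Sum of remaining months: 92
Total: 0 + 92 = 92

92


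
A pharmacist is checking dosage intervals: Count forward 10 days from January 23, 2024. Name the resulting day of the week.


Start: 2024-01-23 (Tuesday)
Step 1 - find target date: add 10 days
  2024-01-23 + 10 days = 2024-02-02
Step 2 - day of week:
  10 mod 7 = 3
  Tuesday + 3 days -> Friday
Result: Friday (2024-02-02)

Friday


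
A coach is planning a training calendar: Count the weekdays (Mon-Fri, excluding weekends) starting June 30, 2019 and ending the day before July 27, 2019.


Start: 2019-06-30 (Sunday)
End (exclusive): 2019-07-27 (Saturday)
Total calendar days: 27
Full weeks: 27 // 7 = 3 -> 15 weekdays
Remaining 6 days starting on Sunday:
  Sun(-), Mon(w), Tue(w), Wed(w), Thu(w), Fri(w) -> 5 weekdays
Total business days: 15 + 5 = 20

20


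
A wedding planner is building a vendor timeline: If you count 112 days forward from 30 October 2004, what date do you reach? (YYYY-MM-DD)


Start: 2004-10-30
Adding 112 days
Days remaining in October: 1
After October: 111 days still to add
November 2004: 30 days, 81 remaining
December 2004: 31 days, 50 remaining
January 2005: 31 days, 19 remaining
February 2005 has 28 days, need 19
Result: 2005-02-19

2005-02-19


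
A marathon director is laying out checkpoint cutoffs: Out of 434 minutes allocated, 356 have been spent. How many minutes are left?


Total budget: 434 minutes
Time used: 356 minutes
Remaining: 434 - 356 = 78 minutes
Percent used: 82.0%
Percent remaining: 18.0%

78


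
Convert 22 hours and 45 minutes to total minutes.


Hours: 22
Minutes: 45
Convert hours to minutes: 22 x 60 = 1320
Add remaining minutes: 1320 + 45 = 1365

1365


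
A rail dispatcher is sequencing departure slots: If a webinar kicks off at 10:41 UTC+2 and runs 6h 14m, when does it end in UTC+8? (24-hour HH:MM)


Start: 10:41 in UTC+2
Step 1 - add duration:
  minutes: 41 + 14 = 55
  hours: 10 + 6 + 0 = 16
  end in UTC+2: 16:55
Step 2 - convert UTC+2 -> UTC+8:
  offset difference: 8 - (2) = 6 hours
  16 + (6) = 22 -> mod 24 = 22
Result: 22:55 in UTC+8

22:55


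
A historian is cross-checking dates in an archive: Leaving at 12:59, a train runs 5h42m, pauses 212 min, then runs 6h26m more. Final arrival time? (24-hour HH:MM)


Depart: 12:59
Leg 1: +342 min -> 18:41
Layover: +212 min -> 22:13
Leg 2: +386 min -> 04:39
Total travel: 940 minutes = 15h 40m
Arrival: 04:39

04:39


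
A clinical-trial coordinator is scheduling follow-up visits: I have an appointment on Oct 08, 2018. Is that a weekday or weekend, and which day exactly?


Date: 2018-10-08
January 1, 2018 is a Monday
Day of year: 281
Offset from Jan 1: 280 days
280 mod 7 = 0
Result: Monday

Monday


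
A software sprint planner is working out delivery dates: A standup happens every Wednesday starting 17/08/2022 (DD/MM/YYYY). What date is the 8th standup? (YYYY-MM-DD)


First occurrence: 2022-08-17 (occurrence 1)
Each occurrence is 7 days after the previous.
Occurrence 8 is 7 weeks after the first.
7 weeks = 49 days
2022-08-17 + 49 days = 2022-10-05

2022-10-05


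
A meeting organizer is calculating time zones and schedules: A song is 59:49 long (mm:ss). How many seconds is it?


Minutes: 59
Extra seconds: 49
Seconds per minute: 60
Minutes to seconds: 59 x 60 = 3540
Total: 3540 + 49 = 3589

3589


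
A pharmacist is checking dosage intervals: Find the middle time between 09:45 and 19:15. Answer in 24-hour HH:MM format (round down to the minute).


Start time: 09:45 = 585 minutes from midnight
End time: 19:15 = 1155 minutes from midnight
Sum: 585 + 1155 = 1740
Midpoint: 1740 / 2 = 870 minutes
Convert: 870 / 60 = 14 hours, 30 minutes
Result: 14:30

14:30


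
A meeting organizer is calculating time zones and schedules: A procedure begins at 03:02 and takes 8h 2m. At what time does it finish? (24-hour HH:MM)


Start time: 03:02
Adding: 8 hours 2 minutes
Minutes: 2 + 2 = 4
Hours: 3 + 8 + 0 = 11
Result: 11:04

11:04


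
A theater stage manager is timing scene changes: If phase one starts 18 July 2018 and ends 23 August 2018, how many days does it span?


Start date: 2018-07-18
End date: 2018-08-23
Jul 2018: +14 days
Aug 2018: +22 days
Total: 36 days

36


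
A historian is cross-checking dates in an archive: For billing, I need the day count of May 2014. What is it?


Month: May
Year: 2014
May is a 31-day month
Total: 31 days

31


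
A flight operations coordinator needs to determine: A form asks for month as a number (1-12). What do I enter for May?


Calendar month order:
4. April
5. May <--
6. June
May is month number 5

5


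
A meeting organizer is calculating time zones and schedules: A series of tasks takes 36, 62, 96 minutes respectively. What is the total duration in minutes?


Durations: 36, 62, 96
Running sum: 36
+ 62 = 98
+ 96 = 194
Total duration: 194 minutes
That is 3 hours and 14 minutes

194


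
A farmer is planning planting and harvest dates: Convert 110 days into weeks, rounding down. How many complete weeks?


Total days: 110
Days per week: 7
Division: 110 / 7 = 15 remainder 5
Complete weeks: 15
Remaining days: 5

15


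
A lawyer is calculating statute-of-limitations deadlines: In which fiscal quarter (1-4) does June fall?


Month: June (month 6)
Q1: January-March (months 1-3)
Q2: April-June (months 4-6)
Q3: July-September (months 7-9)
Q4: October-December (months 10-12)
Month 6 falls in Q2

2


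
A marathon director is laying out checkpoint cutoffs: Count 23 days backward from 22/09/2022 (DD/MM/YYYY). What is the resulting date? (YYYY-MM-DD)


Start: 2022-09-22
Subtracting 23 days
Days already passed in September: 22
After going back through September: 1 more days to subtract
August 2022 has 31 days, need 1
Result: 2022-08-30

2022-08-30


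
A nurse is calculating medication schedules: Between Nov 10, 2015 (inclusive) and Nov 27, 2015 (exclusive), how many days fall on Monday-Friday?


Start: 2015-11-10 (Tuesday)
End (exclusive): 2015-11-27 (Friday)
Total calendar days: 17
Full weeks: 17 // 7 = 2 -> 10 weekdays
Remaining 3 days starting on Tuesday:
  Tue(w), Wed(w), Thu(w) -> 3 weekdays
Total business days: 10 + 3 = 13

13


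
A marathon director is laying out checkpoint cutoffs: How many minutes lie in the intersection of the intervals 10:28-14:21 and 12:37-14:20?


Interval A: [628, 861] minutes from midnight
Interval B: [757, 860] minutes from midnight
Overlap start = max(628, 757) = 757
Overlap end = min(861, 860) = 860
Overlap = 860 - 757 = 103 minutes

103


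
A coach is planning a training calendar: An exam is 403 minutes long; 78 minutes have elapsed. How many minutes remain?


Total budget: 403 minutes
Time used: 78 minutes
Remaining: 403 - 78 = 325 minutes
Percent used: 19.4%
Percent remaining: 80.6%

325


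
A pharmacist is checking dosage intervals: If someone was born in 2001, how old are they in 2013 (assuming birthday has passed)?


Birth year: 2001
Current year: 2013
Age = current year - birth year
Age = 2013 - 2001 = 12

12


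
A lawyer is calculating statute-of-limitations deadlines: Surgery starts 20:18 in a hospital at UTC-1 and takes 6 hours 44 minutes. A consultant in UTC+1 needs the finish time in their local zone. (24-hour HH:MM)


Start: 20:18 in UTC-1
Step 1 - add duration:
  minutes: 18 + 44 = 62 (carry 1h)
  hours: 20 + 6 + 1 = 27
  end in UTC-1: 03:02
Step 2 - convert UTC-1 -> UTC+1:
  offset difference: 1 - (-1) = 2 hours
  3 + (2) = 5 -> mod 24 = 5
Result: 05:02 in UTC+1

05:02


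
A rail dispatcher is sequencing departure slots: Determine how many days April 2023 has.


Month: April
Year: 2023
April is a 30-day month
Total: 30 days

30


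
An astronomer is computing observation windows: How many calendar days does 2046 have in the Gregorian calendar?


Year: 2046
Check leap year rules:
Divisible by 4? No
2046 is not a leap year
Days: 365

365


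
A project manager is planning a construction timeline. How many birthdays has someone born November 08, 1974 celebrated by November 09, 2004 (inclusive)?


Birth: 1974-11-08
Reference: 2004-11-09
Year difference: 2004 - 1974 = 30
Has birthday (11-08) occurred by 11-09? Yes
Age in full years: 30

30


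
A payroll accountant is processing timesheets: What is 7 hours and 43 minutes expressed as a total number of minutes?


Hours: 7
Minutes: 43
Convert hours to minutes: 7 x 60 = 420
Add remaining minutes: 420 + 43 = 463

463


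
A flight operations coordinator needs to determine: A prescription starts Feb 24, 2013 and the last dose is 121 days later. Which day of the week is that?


Start: 2013-02-24 (Sunday)
Step 1 - find target date: add 121 days
  2013-02-24 + 121 days = 2013-06-25
Step 2 - day of week:
  121 mod 7 = 2
  Sunday + 2 days -> Tuesday
Result: Tuesday (2013-06-25)

Tuesday


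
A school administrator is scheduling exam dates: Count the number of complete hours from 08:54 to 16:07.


Start: 08:54
End: 16:07
Hour difference: 16 - 8 = 8 hours
Minute difference: 7 - 54 = -47 minutes
Total minutes: 433
Complete hours: 433 / 60 = 7 (remainder 13)

7


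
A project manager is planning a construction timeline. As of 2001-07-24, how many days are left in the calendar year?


Start: July 24, 2001
End: December 31, 2001
Days left in July: 7
August: 31
September: 30
October: 31
November: 30
... plus remaining months
Sum of remaining months: 153
Total: 7 + 153 = 160

160


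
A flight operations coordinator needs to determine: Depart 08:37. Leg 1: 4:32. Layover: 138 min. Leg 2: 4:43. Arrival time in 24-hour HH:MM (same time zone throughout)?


Depart: 08:37
Leg 1: +272 min -> 13:09
Layover: +138 min -> 15:27
Leg 2: +283 min -> 20:10
Total travel: 693 minutes = 11h 33m
Arrival: 20:10

20:10


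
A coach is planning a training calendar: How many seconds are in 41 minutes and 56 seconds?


Minutes: 41
Seconds: 56
Convert minutes to seconds: 41 x 60 = 2460
Add remaining seconds: 2460 + 56 = 2516

2516


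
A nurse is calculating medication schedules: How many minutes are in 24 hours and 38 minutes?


Hours: 24
Extra minutes: 38
Minutes per hour: 60
Hours to minutes: 24 x 60 = 1440
Total: 1440 + 38 = 1478

1478


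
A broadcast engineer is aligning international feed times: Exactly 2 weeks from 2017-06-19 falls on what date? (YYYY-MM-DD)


Start: 2017-06-19
Weeks to add: 2
Convert to days: 2 x 7 = 14 days
Add 14 days to 2017-06-19
Result: 2017-07-03

2017-07-03


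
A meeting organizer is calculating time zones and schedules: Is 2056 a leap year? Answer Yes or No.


Year: 2056
Divisible by 4? 2056 / 4 = 514.0 -> Yes
Divisible by 100? 2056 / 100 = 20.56 -> No
Divisible by 4 but not 100, so it IS a leap year

Yes


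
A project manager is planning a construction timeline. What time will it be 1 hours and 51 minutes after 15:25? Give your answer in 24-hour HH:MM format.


Start time: 15:25
Adding: 1 hours 51 minutes
Minutes: 25 + 51 = 76
Minute overflow: 76 >= 60, so carry 1 hour, minutes = 16
Hours: 15 + 1 + 1 = 17
Result: 17:16

17:16


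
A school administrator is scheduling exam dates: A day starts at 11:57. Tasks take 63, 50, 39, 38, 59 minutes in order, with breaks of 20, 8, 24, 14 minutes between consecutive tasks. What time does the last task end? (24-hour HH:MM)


Start: 11:57 = 717 min from midnight
  after task 1 (63 min): 13:00
  after break (20 min): 13:20
  after task 2 (50 min): 14:10
  after break (8 min): 14:18
  after task 3 (39 min): 14:57
  after break (24 min): 15:21
  after task 4 (38 min): 15:59
  after break (14 min): 16:13
  after task 5 (59 min): 17:12
Total elapsed: 315 minutes
End time: 17:12

17:12


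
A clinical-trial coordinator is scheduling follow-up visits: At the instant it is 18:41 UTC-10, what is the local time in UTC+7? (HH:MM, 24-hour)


Local time: 18:41 at UTC-10 (offset -10h)
Target zone: UTC+7 (offset 7h)
Difference: 7 - (-10) = 17 hours
Calculation: 18 + (17) = 35
Wraparound: (35) mod 24 = 11
Result: 11:41

11:41


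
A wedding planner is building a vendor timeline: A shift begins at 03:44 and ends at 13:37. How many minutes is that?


Start time: 03:44 = 224 minutes from midnight
End time: 13:37 = 817 minutes from midnight
Difference: 817 - 224 = 593 minutes
That is 9 hours and 53 minutes

593


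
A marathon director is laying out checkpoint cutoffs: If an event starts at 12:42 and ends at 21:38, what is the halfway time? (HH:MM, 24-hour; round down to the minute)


Start time: 12:42 = 762 minutes from midnight
End time: 21:38 = 1298 minutes from midnight
Sum: 762 + 1298 = 2060
Midpoint: 2060 / 2 = 1030 minutes
Convert: 1030 / 60 = 17 hours, 10 minutes
Result: 17:10

17:10


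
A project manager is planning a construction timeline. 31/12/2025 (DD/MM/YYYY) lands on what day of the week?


Date: 2025-12-31
January 1, 2025 is a Wednesday
Day of year: 365
Offset from Jan 1: 364 days
364 mod 7 = 0
Result: Wednesday

Wednesday


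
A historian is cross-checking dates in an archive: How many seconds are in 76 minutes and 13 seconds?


Minutes: 76
Extra seconds: 13
Seconds per minute: 60
Minutes to seconds: 76 x 60 = 4560
Total: 4560 + 13 = 4573

4573


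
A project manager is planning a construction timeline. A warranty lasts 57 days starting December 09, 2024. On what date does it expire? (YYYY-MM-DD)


Start: 2024-12-09
Adding 57 days
Days remaining in December: 22
After December: 35 days still to add
January 2025: 31 days, 4 remaining
February 2025 has 28 days, need 4
Result: 2025-02-04

2025-02-04


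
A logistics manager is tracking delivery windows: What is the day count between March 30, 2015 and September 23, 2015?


Start date: 2015-03-30
End date: 2015-09-23
Mar 2015: +2 days
Apr 2015: +30 days
May 2015: +31 days
... (4 more months)
Total: 177 days

177


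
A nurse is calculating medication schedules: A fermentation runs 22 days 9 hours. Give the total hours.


Days: 22
Extra hours: 9
Hours per day: 24
Days to hours: 22 x 24 = 528
Total: 528 + 9 = 537

537


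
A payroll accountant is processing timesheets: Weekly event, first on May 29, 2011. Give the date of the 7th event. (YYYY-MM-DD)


First occurrence: 2011-05-29 (occurrence 1)
Each occurrence is 7 days after the previous.
Occurrence 7 is 6 weeks after the first.
6 weeks = 42 days
2011-05-29 + 42 days = 2011-07-10

2011-07-10


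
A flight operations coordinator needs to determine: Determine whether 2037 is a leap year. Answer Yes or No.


Year: 2037
Divisible by 4? 2037 / 4 = 509.25 -> No
Not divisible by 4, so NOT a leap year

No


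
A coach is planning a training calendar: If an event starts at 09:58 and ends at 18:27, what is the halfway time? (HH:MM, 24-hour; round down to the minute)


Start time: 09:58 = 598 minutes from midnight
End time: 18:27 = 1107 minutes from midnight
Sum: 598 + 1107 = 1705
Midpoint: 1705 / 2 = 852 minutes
Convert: 852 / 60 = 14 hours, 12 minutes
Result: 14:12

14:12


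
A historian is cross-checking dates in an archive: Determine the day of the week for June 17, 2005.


Date: 2005-06-17
January 1, 2005 is a Saturday
Day of year: 168
Offset from Jan 1: 167 days
167 mod 7 = 6
Result: Friday

Friday


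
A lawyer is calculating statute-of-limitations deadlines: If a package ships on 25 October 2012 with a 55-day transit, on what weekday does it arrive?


Start: 2012-10-25 (Thursday)
Step 1 - find target date: add 55 days
  2012-10-25 + 55 days = 2012-12-19
Step 2 - day of week:
  55 mod 7 = 6
  Thursday + 6 days -> Wednesday
Result: Wednesday (2012-12-19)

Wednesday


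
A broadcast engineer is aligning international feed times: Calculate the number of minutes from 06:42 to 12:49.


Start time: 06:42 = 402 minutes from midnight
End time: 12:49 = 769 minutes from midnight
Difference: 769 - 402 = 367 minutes
That is 6 hours and 7 minutes

367


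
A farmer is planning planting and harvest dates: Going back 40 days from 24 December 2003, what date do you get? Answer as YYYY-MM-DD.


Start: 2003-12-24
Subtracting 40 days
Days already passed in December: 24
After going back through December: 16 more days to subtract
November 2003 has 30 days, need 16
Result: 2003-11-14

2003-11-14


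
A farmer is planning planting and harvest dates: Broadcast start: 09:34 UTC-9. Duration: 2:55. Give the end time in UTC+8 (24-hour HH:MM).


Start: 09:34 in UTC-9
Step 1 - add duration:
  minutes: 34 + 55 = 89 (carry 1h)
  hours: 9 + 2 + 1 = 12
  end in UTC-9: 12:29
Step 2 - convert UTC-9 -> UTC+8:
  offset difference: 8 - (-9) = 17 hours
  12 + (17) = 29 -> mod 24 = 5
Result: 05:29 in UTC+8

05:29


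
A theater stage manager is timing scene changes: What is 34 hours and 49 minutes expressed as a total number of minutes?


Hours: 34
Minutes: 49
Convert hours to minutes: 34 x 60 = 2040
Add remaining minutes: 2040 + 49 = 2089

2089


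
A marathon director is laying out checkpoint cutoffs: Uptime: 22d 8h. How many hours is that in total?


Days: 22
Extra hours: 8
Hours per day: 24
Days to hours: 22 x 24 = 528
Total: 528 + 8 = 536

536


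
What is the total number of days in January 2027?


Month: January
Year: 2027
January is a 31-day month
Total: 31 days

31


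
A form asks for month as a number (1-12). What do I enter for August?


Calendar month order:
7. July
8. August <--
9. September
August is month number 8

8


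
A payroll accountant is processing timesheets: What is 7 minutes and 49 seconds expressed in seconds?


Minutes: 7
Extra seconds: 49
Seconds per minute: 60
Minutes to seconds: 7 x 60 = 420
Total: 420 + 49 = 469

469


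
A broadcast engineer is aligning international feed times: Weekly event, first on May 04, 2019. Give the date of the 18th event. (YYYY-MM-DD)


First occurrence: 2019-05-04 (occurrence 1)
Each occurrence is 7 days after the previous.
Occurrence 18 is 17 weeks after the first.
17 weeks = 119 days
2019-05-04 + 119 days = 2019-08-31

2019-08-31


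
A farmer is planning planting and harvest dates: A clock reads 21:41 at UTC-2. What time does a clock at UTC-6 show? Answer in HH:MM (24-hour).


Local time: 21:41 at UTC-2 (offset -2h)
Target zone: UTC-6 (offset -6h)
Difference: -6 - (-2) = -4 hours
Calculation: 21 + (-4) = 17
Result: 17:41

17:41


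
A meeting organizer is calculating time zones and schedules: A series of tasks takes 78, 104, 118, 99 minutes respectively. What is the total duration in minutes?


Durations: 78, 104, 118, 99
Running sum: 78
+ 104 = 182
+ 118 = 300
+ 99 = 399
Total duration: 399 minutes
That is 6 hours and 39 minutes

399


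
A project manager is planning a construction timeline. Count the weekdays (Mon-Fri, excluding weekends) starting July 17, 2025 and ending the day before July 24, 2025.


Start: 2025-07-17 (Thursday)
End (exclusive): 2025-07-24 (Thursday)
Total calendar days: 7
Full weeks: 7 // 7 = 1 -> 5 weekdays
Remaining 0 days starting on Thursday:
Total business days: 5 + 0 = 5

5


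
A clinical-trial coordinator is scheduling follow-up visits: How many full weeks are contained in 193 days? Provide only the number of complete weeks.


Total days: 193
Days per week: 7
Division: 193 / 7 = 27 remainder 4
Complete weeks: 27
Remaining days: 4

27


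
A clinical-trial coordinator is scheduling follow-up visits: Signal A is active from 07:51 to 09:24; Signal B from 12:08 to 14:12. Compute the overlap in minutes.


Interval A: [471, 564] minutes from midnight
Interval B: [728, 852] minutes from midnight
Overlap start = max(471, 728) = 728
Overlap end = min(564, 852) = 564
End <= start, so the intervals do not overlap: 0 minutes

0


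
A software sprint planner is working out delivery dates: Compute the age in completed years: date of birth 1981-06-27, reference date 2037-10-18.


Birth: 1981-06-27
Reference: 2037-10-18
Year difference: 2037 - 1981 = 56
Has birthday (06-27) occurred by 10-18? Yes
Age in full years: 56

56


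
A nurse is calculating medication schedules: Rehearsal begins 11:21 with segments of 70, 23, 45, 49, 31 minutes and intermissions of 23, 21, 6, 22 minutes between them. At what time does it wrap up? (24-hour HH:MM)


Start: 11:21 = 681 min from midnight
  after task 1 (70 min): 12:31
  after break (23 min): 12:54
  after task 2 (23 min): 13:17
  after break (21 min): 13:38
  after task 3 (45 min): 14:23
  after break (6 min): 14:29
  after task 4 (49 min): 15:18
  after break (22 min): 15:40
  after task 5 (31 min): 16:11
Total elapsed: 290 minutes
End time: 16:11

16:11


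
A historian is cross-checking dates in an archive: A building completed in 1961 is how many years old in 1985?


Birth year: 1961
Current year: 1985
Age = current year - birth year
Age = 1985 - 1961 = 24

24


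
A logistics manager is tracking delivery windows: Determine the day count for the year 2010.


Year: 2010
Check leap year rules:
Divisible by 4? No
2010 is not a leap year
Days: 365

365


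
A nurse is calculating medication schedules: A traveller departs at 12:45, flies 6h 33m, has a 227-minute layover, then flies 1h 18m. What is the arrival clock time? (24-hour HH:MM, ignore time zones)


Depart: 12:45
Leg 1: +393 min -> 19:18
Layover: +227 min -> 23:05
Leg 2: +78 min -> 00:23
Total travel: 698 minutes = 11h 38m
Arrival: 00:23

00:23


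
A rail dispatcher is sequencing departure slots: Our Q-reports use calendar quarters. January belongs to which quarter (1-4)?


Month: January (month 1)
Q1: January-March (months 1-3)
Q2: April-June (months 4-6)
Q3: July-September (months 7-9)
Q4: October-December (months 10-12)
Month 1 falls in Q1

1


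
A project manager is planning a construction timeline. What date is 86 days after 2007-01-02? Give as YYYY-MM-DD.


Start: 2007-01-02
Adding 86 days
Days remaining in January: 29
After January: 57 days still to add
February 2007: 28 days, 29 remaining
March 2007 has 31 days, need 29
Result: 2007-03-29

2007-03-29


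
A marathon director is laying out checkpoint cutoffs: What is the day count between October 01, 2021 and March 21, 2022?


Start date: 2021-10-01
End date: 2022-03-21
Oct 2021: +31 days
Nov 2021: +30 days
Dec 2021: +31 days
... (3 more months)
Total: 171 days

171


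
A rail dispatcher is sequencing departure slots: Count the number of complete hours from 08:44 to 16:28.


Start: 08:44
End: 16:28
Hour difference: 16 - 8 = 8 hours
Minute difference: 28 - 44 = -16 minutes
Total minutes: 464
Complete hours: 464 / 60 = 7 (remainder 44)

7


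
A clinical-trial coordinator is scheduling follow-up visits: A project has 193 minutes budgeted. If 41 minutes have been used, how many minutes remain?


Total budget: 193 minutes
Time used: 41 minutes
Remaining: 193 - 41 = 152 minutes
Percent used: 21.2%
Percent remaining: 78.8%

152


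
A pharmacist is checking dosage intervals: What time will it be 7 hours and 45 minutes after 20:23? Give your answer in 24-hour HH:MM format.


Start time: 20:23
Adding: 7 hours 45 minutes
Minutes: 23 + 45 = 68
Minute overflow: 68 >= 60, so carry 1 hour, minutes = 8
Hours: 20 + 7 + 1 = 28
Hour wraparound: 28 mod 24 = 4
Result: 04:08

04:08


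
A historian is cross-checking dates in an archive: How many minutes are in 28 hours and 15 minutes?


Hours: 28
Extra minutes: 15
Minutes per hour: 60
Hours to minutes: 28 x 60 = 1680
Total: 1680 + 15 = 1695

1695


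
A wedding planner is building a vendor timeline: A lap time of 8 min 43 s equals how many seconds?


Minutes: 8
Seconds: 43
Convert minutes to seconds: 8 x 60 = 480
Add remaining seconds: 480 + 43 = 523

523


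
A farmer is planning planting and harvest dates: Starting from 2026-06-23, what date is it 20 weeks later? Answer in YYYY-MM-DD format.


Start: 2026-06-23
Weeks to add: 20
Convert to days: 20 x 7 = 140 days
Add 140 days to 2026-06-23
Result: 2026-11-10

2026-11-10


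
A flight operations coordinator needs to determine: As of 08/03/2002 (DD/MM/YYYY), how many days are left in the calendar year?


Start: March 08, 2002
End: December 31, 2002
Days left in March: 23
April: 30
May: 31
June: 30
July: 31
... plus remaining months
Sum of remaining months: 275
Total: 23 + 275 = 298

298


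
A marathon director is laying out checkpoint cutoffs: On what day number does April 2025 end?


Month: April
Year: 2025
April is a 30-day month
Total: 30 days

30


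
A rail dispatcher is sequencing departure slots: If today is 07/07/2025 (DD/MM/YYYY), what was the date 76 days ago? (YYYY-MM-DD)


Start: 2025-07-07
Subtracting 76 days
Days already passed in July: 7
After going back through July: 69 more days to subtract
June 2025: 30 days, 39 remaining
May 2025: 31 days, 8 remaining
April 2025 has 30 days, need 8
Result: 2025-04-22

2025-04-22


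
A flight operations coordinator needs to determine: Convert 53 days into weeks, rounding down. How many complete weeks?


Total days: 53
Days per week: 7
Division: 53 / 7 = 7 remainder 4
Complete weeks: 7
Remaining days: 4

7


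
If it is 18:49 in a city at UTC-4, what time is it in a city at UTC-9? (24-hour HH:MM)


Local time: 18:49 at UTC-4 (offset -4h)
Target zone: UTC-9 (offset -9h)
Difference: -9 - (-4) = -5 hours
Calculation: 18 + (-5) = 13
Result: 13:49

13:49


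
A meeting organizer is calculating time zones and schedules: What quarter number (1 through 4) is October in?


Month: October (month 10)
Q1: January-March (months 1-3)
Q2: April-June (months 4-6)
Q3: July-September (months 7-9)
Q4: October-December (months 10-12)
Month 10 falls in Q4

4


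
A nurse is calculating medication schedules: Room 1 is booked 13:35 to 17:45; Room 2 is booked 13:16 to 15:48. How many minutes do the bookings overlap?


Interval A: [815, 1065] minutes from midnight
Interval B: [796, 948] minutes from midnight
Overlap start = max(815, 796) = 815
Overlap end = min(1065, 948) = 948
Overlap = 948 - 815 = 133 minutes

133
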